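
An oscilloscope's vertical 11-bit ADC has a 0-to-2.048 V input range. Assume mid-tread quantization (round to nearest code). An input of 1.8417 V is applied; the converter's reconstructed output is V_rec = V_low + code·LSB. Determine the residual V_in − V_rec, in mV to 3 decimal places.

-0.300 mV

LSB = 2.048/2^11 = 1.000 mV.
(V_in − V_low)/LSB = (1.8417 − 0)/0.001 = 1841.7000 → code 1842 (round).
V_rec = 0 + 1842·0.001 = 1.842 V.
V_in − V_rec = -0.0003 V = -0.300 mV.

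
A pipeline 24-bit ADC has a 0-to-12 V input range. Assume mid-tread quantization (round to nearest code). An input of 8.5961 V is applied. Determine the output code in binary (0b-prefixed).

With 16777216 levels over 12 V, one step is 0.72 µV.
Input sits at 12018218.871 steps above V_low.
Round → code 12018219.
In binary (0b-prefixed): 0b101101110110001000101011.

code 0b101101110110001000101011 (decimal 12018219)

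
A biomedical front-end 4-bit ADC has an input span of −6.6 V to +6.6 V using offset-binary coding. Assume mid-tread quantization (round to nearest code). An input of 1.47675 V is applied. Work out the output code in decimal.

With 16 levels over 13.2 V, one step is 0.8250 V.
Input sits at 9.790 steps above V_low.
Round → code 10.

code 10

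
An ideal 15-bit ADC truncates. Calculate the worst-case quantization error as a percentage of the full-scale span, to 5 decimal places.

Truncating → worst-case error = 1 LSB = V_FS/2^15, so 100/32768 = 0.00305176 % of full scale.

0.00305 %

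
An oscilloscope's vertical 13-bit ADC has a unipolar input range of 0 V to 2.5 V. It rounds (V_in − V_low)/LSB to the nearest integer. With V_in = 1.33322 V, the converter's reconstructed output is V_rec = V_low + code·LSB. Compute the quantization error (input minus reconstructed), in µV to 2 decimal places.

Step size: 2.5 V ÷ 2^13 = 305.18 µV.
Scaled input = 4368.6953 LSBs, so code = 4369.
V_rec = 0 + 4369·0.000305176 = 1.333313 V.
V_in − V_rec = -9.29883e-05 V = -92.99 µV.

-92.99 µV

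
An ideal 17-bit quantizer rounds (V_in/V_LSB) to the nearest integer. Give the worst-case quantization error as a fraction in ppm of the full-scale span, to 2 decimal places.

3.81 ppm

Rounding → worst-case error = ½ LSB = V_FS/2^18, so 1e+06/262144 = 3.8147 ppm of full scale.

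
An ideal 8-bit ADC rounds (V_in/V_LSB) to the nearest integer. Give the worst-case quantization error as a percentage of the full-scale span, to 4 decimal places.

0.1953 %

Rounding → worst-case error = ½ LSB = V_FS/2^9, so 100/512 = 0.195312 % of full scale.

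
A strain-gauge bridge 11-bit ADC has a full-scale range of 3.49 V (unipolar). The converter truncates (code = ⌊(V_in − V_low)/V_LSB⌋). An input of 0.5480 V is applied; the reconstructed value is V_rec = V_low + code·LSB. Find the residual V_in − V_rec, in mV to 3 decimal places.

0.983 mV

Step size: 3.49 V ÷ 2^11 = 1.704 mV.
(0.5480 − 0)/0.0017041 = 321.5771; ⌊·⌋ gives code 321.
Code 321 maps back to 0 + 321×0.0017041 V = 0.5470166 V.
V_in − V_rec = 0.000983398 V = 0.983 mV.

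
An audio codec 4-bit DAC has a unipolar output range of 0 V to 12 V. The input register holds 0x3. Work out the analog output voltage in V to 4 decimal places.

LSB = 12 V / 2^4 = 0.7500 V.
Code 0x3 = 3 decimal.
V_out = 0 + 3 × 0.75 V = 2.25 V.

2.2500 V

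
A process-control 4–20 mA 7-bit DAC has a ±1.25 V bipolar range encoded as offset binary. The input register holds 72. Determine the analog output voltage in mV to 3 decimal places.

LSB = 2.5 V / 2^7 = 19.531 mV.
V_out = (−1.25) + 72 × 0.0195312 V = 0.15625 V.
= 156.250 mV.

156.250 mV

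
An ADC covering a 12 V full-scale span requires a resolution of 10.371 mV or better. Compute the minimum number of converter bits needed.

11 bits

Number of steps required ≥ 12 V / 10.371 mV = 1157.07.
Need 2^N ≥ 1157.07; 2^10 = 1024, 2^11 = 2048.
Minimum N = 11.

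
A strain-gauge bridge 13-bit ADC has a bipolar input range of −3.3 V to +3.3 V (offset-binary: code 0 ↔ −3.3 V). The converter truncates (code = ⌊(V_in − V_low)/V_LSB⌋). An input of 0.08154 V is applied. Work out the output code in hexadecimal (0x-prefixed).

code 0x1065 (decimal 4197)

With 8192 levels over 6.6 V, one step is 0.806 mV.
(V_in − V_low)/LSB = (0.08154 − (−3.3)) / 0.000805664 = 4197.208.
Floor → code 4197.
In hexadecimal (0x-prefixed): 0x1065.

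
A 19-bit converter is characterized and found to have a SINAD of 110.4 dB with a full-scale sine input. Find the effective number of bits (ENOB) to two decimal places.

ENOB = (SINAD − 1.76) / 6.02 = (110.4 − 1.76)/6.02 = 18.047.

18.05 bits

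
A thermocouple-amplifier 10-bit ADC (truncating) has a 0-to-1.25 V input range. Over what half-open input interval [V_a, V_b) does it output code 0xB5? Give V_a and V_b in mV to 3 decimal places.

LSB = 1.25/2^10 = 1.221 mV.
Code 0xB5 = 181 decimal.
V_a = V_low + 181·LSB = 0.220947 V; V_b = V_low + 182·LSB = 0.222168 V.

[220.947 mV, 222.168 mV)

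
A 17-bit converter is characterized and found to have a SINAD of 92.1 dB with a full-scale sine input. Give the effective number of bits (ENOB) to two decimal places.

ENOB = (SINAD − 1.76) / 6.02 = (92.1 − 1.76)/6.02 = 15.007.

15.01 bits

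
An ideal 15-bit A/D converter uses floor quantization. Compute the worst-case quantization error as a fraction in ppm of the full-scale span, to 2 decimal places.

Truncating → worst-case error = 1 LSB = V_FS/2^15, so 1e+06/32768 = 30.5176 ppm of full scale.

30.52 ppm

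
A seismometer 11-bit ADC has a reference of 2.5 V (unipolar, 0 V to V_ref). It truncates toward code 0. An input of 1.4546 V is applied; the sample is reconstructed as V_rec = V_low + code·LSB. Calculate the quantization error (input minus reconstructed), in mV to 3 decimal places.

One LSB is 2.5 V / 2048 = 1.221 mV.
Scaled input = 1191.6083 LSBs, so code = 1191.
Code 1191 maps back to 0 + 1191×0.0012207 V = 1.4538574 V.
Error = 1.4546 − 1.4538574 = 0.000742578 V = 0.743 mV.

0.743 mV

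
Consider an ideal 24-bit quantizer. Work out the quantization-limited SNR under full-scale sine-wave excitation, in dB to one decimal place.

SNR ≈ 6.02·N + 1.76 dB = 6.02·24 + 1.76 = 146.24 dB.

146.2 dB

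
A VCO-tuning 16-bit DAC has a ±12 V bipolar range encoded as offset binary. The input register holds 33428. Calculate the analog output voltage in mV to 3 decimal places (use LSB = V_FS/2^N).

241.699 mV

LSB = 24 V / 2^16 = 366.21 µV.
V_out = (−12) + 33428 × 0.000366211 V = 0.241699 V.
= 241.699 mV.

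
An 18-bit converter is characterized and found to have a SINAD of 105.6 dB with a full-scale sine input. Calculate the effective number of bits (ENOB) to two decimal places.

ENOB = (SINAD − 1.76) / 6.02 = (105.6 − 1.76)/6.02 = 17.249.

17.25 bits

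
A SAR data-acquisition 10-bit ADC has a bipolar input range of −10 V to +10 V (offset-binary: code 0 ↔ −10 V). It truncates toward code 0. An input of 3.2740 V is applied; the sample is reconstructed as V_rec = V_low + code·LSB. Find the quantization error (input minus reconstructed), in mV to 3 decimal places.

12.281 mV

LSB = 20/2^10 = 19.531 mV.
Scaled input = 679.6288 LSBs, so code = 679.
Code 679 maps back to (−10) + 679×0.0195312 V = 3.2617188 V.
V_in − V_rec = 0.0122813 V = 12.281 mV.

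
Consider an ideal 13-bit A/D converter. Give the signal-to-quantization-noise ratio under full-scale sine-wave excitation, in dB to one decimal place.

80.0 dB

SNR ≈ 6.02·N + 1.76 dB = 6.02·13 + 1.76 = 80.02 dB.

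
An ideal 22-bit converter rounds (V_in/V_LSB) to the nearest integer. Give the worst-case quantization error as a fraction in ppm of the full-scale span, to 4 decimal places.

Rounding → worst-case error = ½ LSB = V_FS/2^23, so 1e+06/8388608 = 0.119209 ppm of full scale.

0.1192 ppm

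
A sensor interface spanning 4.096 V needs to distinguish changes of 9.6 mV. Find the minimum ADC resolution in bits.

9 bits

Number of steps required ≥ 4.096 V / 9.6 mV = 426.67.
Need 2^N ≥ 426.67; 2^8 = 256, 2^9 = 512.
Minimum N = 9.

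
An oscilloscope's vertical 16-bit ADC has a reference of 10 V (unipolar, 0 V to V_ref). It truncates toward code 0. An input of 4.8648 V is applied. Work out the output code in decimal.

code 31881

With 65536 levels over 10 V, one step is 152.59 µV.
Input sits at 31881.953 steps above V_low.
⌊·⌋(31881.953) = 31881.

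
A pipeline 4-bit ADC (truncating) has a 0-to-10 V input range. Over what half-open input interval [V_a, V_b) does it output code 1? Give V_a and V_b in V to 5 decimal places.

[0.62500 V, 1.25000 V)

LSB = 10/2^4 = 0.6250 V.
V_a = V_low + 1·LSB = 0.625 V; V_b = V_low + 2·LSB = 1.25 V.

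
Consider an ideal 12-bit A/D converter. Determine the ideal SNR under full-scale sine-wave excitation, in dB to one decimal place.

SNR ≈ 6.02·N + 1.76 dB = 6.02·12 + 1.76 = 74.00 dB.

74.0 dB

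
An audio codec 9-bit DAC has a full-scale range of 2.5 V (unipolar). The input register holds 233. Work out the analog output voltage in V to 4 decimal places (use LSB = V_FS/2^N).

1.1377 V

LSB = 2.5 V / 2^9 = 4.883 mV.
V_out = 0 + 233 × 0.00488281 V = 1.1377 V.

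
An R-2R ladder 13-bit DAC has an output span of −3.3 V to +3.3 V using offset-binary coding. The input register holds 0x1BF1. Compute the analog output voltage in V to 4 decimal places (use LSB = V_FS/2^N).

2.4629 V

LSB = 6.6 V / 2^13 = 0.806 mV.
Code 0x1BF1 = 7153 decimal.
V_out = (−3.3) + 7153 × 0.000805664 V = 2.46292 V.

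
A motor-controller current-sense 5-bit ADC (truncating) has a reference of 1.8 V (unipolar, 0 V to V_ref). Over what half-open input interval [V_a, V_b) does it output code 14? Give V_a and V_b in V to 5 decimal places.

[0.78750 V, 0.84375 V)

LSB = 1.8/2^5 = 56.250 mV.
V_a = V_low + 14·LSB = 0.7875 V; V_b = V_low + 15·LSB = 0.84375 V.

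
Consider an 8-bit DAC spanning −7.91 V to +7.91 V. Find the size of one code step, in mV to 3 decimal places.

Full-scale span = 15.82 V.
LSB = 15.82 / 2^8 = 15.82 / 256 = 0.0617969 V = 61.797 mV.

61.797 mV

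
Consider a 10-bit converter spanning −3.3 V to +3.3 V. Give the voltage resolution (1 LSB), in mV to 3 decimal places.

Full-scale span = 6.6 V.
LSB = 6.6 / 2^10 = 6.6 / 1024 = 0.00644531 V = 6.445 mV.

6.445 mV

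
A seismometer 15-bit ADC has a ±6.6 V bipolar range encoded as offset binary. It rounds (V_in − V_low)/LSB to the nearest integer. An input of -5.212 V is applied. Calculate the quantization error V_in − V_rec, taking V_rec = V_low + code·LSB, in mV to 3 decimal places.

-0.159 mV

One LSB is 13.2 V / 32768 = 402.83 µV.
Scaled input = 3445.6048 LSBs, so code = 3446.
Reconstructed: -5.2118408 V.
Error = -5.212 − (−5.2118408) = -0.00015918 V = -0.159 mV.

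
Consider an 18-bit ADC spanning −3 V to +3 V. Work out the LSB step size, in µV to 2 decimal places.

Full-scale span = 6 V.
LSB = 6 / 2^18 = 6 / 262144 = 2.28882e-05 V = 22.89 µV.

22.89 µV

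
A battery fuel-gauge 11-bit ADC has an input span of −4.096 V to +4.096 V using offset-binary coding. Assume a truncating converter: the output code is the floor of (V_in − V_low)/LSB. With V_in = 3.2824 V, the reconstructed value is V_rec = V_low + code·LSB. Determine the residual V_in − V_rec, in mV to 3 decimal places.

2.400 mV

Step size: 8.192 V ÷ 2^11 = 4.000 mV.
(V_in − V_low)/LSB = (3.2824 − (−4.096))/0.004 = 1844.6000 → code 1844 (floor).
Reconstructed: 3.28 V.
V_in − V_rec = 0.0024 V = 2.400 mV.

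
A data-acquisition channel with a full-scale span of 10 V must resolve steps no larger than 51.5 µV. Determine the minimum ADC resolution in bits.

18 bits

Number of steps required ≥ 10 V / 51.5 µV = 194174.76.
Need 2^N ≥ 194174.76; 2^17 = 131072, 2^18 = 262144.
Minimum N = 18.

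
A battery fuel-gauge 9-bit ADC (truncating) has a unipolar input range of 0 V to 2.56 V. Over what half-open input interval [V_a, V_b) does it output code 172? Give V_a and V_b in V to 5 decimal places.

[0.86000 V, 0.86500 V)

LSB = 2.56/2^9 = 5.000 mV.
V_a = V_low + 172·LSB = 0.86 V; V_b = V_low + 173·LSB = 0.865 V.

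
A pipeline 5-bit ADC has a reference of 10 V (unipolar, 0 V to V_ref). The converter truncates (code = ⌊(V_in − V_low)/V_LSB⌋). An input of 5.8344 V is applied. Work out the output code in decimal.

LSB = 10 V / 32 = 312.500 mV.
Input sits at 18.670 steps above V_low.
⌊·⌋(18.670) = 18.

code 18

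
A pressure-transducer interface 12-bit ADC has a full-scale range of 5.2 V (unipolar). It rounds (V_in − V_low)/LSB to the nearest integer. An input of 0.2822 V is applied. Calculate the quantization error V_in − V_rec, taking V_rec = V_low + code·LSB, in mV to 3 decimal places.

One LSB is 5.2 V / 4096 = 1.270 mV.
(0.2822 − 0)/0.00126953 = 222.2868; round gives code 222.
V_rec = 0 + 222·0.00126953 = 0.28183594 V.
Difference: 0.000364063 V → 0.364 mV.

0.364 mV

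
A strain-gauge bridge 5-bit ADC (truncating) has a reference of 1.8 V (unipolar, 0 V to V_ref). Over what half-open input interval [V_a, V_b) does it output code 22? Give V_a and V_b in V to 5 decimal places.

[1.23750 V, 1.29375 V)

LSB = 1.8/2^5 = 56.250 mV.
V_a = V_low + 22·LSB = 1.2375 V; V_b = V_low + 23·LSB = 1.29375 V.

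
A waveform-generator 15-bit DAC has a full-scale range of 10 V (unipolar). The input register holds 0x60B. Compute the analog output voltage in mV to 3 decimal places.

472.107 mV

LSB = 10 V / 2^15 = 305.18 µV.
Code 0x60B = 1547 decimal.
V_out = 0 + 1547 × 0.000305176 V = 0.472107 V.
= 472.107 mV.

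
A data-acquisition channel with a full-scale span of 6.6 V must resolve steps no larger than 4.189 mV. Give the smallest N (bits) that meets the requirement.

11 bits

Number of steps required ≥ 6.6 V / 4.189 mV = 1575.56.
Need 2^N ≥ 1575.56; 2^10 = 1024, 2^11 = 2048.
Minimum N = 11.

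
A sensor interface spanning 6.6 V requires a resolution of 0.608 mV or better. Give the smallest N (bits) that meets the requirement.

Number of steps required ≥ 6.6 V / 0.608 mV = 10855.26.
Need 2^N ≥ 10855.26; 2^13 = 8192, 2^14 = 16384.
Minimum N = 14.

14 bits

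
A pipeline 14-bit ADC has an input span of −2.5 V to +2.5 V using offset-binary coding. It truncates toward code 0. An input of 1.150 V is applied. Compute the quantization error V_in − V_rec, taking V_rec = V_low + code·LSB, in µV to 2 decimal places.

97.66 µV

Step size: 5 V ÷ 2^14 = 305.18 µV.
(V_in − V_low)/LSB = (1.150 − (−2.5))/0.000305176 = 11960.3200 → code 11960 (floor).
Reconstructed: 1.1499023 V.
V_in − V_rec = 9.76563e-05 V = 97.66 µV.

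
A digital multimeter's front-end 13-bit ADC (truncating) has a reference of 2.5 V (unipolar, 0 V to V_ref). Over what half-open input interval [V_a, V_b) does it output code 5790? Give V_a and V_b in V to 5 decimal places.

[1.76697 V, 1.76727 V)

LSB = 2.5/2^13 = 305.18 µV.
V_a = V_low + 5790·LSB = 1.76697 V; V_b = V_low + 5791·LSB = 1.76727 V.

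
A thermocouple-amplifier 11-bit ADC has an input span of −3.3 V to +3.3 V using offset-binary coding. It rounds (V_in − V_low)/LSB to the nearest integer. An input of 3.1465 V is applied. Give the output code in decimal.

LSB = 6.6 V / 2048 = 3.223 mV.
(V_in − V_low)/LSB = (3.1465 − (−3.3)) / 0.00322266 = 2000.368.
round(2000.368) = 2000.

code 2000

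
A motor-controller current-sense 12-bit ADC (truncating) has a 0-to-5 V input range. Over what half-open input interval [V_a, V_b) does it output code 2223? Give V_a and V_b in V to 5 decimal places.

LSB = 5/2^12 = 1.221 mV.
V_a = V_low + 2223·LSB = 2.71362 V; V_b = V_low + 2224·LSB = 2.71484 V.

[2.71362 V, 2.71484 V)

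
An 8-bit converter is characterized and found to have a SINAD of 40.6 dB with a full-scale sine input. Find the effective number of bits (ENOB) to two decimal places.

ENOB = (SINAD − 1.76) / 6.02 = (40.6 − 1.76)/6.02 = 6.452.

6.45 bits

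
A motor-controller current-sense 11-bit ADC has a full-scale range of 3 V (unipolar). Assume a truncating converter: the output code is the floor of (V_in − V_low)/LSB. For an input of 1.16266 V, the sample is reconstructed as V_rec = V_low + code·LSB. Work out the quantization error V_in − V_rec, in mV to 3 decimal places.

One LSB is 3 V / 2048 = 1.465 mV.
Scaled input = 793.7092 LSBs, so code = 793.
Code 793 maps back to 0 + 793×0.00146484 V = 1.1616211 V.
Difference: 0.00103891 V → 1.039 mV.

1.039 mV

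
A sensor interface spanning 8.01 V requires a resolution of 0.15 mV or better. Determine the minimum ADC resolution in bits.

16 bits

Number of steps required ≥ 8.01 V / 0.15 mV = 53400.00.
Need 2^N ≥ 53400.00; 2^15 = 32768, 2^16 = 65536.
Minimum N = 16.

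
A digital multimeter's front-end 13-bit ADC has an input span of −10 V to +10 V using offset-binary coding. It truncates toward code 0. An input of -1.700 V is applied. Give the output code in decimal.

LSB = 20 V / 8192 = 2.441 mV.
Input sits at 3399.680 steps above V_low.
So the output code is 3399.

code 3399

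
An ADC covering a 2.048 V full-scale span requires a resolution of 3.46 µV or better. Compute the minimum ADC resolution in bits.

20 bits

Number of steps required ≥ 2.048 V / 3.46 µV = 591907.51.
Need 2^N ≥ 591907.51; 2^19 = 524288, 2^20 = 1048576.
Minimum N = 20.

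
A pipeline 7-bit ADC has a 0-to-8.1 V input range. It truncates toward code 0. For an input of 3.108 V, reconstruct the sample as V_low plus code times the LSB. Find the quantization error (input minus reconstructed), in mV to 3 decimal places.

7.219 mV

One LSB is 8.1 V / 128 = 63.281 mV.
Scaled input = 49.1141 LSBs, so code = 49.
Code 49 maps back to 0 + 49×0.0632812 V = 3.1007812 V.
V_in − V_rec = 0.00721875 V = 7.219 mV.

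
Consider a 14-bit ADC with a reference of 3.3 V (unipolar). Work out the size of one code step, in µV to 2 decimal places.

Full-scale span = 3.3 V.
LSB = 3.3 / 2^14 = 3.3 / 16384 = 0.000201416 V = 201.42 µV.

201.42 µV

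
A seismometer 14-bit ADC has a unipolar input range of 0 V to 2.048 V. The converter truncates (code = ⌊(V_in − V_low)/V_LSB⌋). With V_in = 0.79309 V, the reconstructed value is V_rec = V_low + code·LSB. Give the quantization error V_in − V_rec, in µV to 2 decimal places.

LSB = 2.048/2^14 = 125.00 µV.
Scaled input = 6344.7200 LSBs, so code = 6344.
Reconstructed: 0.793 V.
Difference: 9e-05 V → 90.00 µV.

90.00 µV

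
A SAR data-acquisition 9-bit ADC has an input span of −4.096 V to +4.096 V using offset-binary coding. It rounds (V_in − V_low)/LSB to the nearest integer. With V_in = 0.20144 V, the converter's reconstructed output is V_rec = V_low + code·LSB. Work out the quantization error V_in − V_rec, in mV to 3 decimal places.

LSB = 8.192/2^9 = 16.000 mV.
Scaled input = 268.5900 LSBs, so code = 269.
Code 269 maps back to (−4.096) + 269×0.016 V = 0.208 V.
Error = 0.20144 − 0.208 = -0.00656 V = -6.560 mV.

-6.560 mV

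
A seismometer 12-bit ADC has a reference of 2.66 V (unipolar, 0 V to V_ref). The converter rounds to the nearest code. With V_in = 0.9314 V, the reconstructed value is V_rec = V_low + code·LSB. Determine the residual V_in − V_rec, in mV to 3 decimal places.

One LSB is 2.66 V / 4096 = 0.649 mV.
(V_in − V_low)/LSB = (0.9314 − 0)/0.000649414 = 1434.2159 → code 1434 (round).
Code 1434 maps back to 0 + 1434×0.000649414 V = 0.93125977 V.
Error = 0.9314 − 0.93125977 = 0.000140234 V = 0.140 mV.

0.140 mV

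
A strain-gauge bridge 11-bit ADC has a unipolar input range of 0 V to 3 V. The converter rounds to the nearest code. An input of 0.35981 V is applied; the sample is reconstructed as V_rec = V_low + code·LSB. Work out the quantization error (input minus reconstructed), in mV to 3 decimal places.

One LSB is 3 V / 2048 = 1.465 mV.
(0.35981 − 0)/0.00146484 = 245.6303; round gives code 246.
Code 246 maps back to 0 + 246×0.00146484 V = 0.36035156 V.
Difference: -0.000541563 V → -0.542 mV.

-0.542 mV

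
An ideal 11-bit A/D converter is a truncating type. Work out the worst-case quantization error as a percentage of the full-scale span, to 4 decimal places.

Truncating → worst-case error = 1 LSB = V_FS/2^11, so 100/2048 = 0.0488281 % of full scale.

0.0488 %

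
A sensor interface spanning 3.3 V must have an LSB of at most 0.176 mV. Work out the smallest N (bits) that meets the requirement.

15 bits

Number of steps required ≥ 3.3 V / 0.176 mV = 18750.00.
Need 2^N ≥ 18750.00; 2^14 = 16384, 2^15 = 32768.
Minimum N = 15.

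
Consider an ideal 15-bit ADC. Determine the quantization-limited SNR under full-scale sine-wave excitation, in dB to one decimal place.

92.1 dB

SNR ≈ 6.02·N + 1.76 dB = 6.02·15 + 1.76 = 92.06 dB.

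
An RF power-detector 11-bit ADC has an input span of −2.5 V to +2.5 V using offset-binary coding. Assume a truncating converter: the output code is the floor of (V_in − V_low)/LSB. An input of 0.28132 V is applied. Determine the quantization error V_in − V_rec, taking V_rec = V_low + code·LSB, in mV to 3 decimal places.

LSB = 5/2^11 = 2.441 mV.
Scaled input = 1139.2287 LSBs, so code = 1139.
Code 1139 maps back to (−2.5) + 1139×0.00244141 V = 0.28076172 V.
Difference: 0.000558281 V → 0.558 mV.

0.558 mV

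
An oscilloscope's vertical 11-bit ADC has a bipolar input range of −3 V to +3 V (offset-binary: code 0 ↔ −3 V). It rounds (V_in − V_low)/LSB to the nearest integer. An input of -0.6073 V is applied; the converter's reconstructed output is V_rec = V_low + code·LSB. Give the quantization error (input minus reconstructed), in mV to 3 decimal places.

LSB = 6/2^11 = 2.930 mV.
(V_in − V_low)/LSB = (-0.6073 − (−3))/0.00292969 = 816.7083 → code 817 (round).
Code 817 maps back to (−3) + 817×0.00292969 V = -0.60644531 V.
V_in − V_rec = -0.000854687 V = -0.855 mV.

-0.855 mV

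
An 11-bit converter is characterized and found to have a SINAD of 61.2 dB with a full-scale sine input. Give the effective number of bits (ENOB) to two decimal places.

9.87 bits

ENOB = (SINAD − 1.76) / 6.02 = (61.2 − 1.76)/6.02 = 9.874.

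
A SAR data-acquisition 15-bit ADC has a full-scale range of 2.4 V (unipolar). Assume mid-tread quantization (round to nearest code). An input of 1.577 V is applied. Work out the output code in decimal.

code 21531

With 32768 levels over 2.4 V, one step is 73.24 µV.
(1.577 − 0) / 7.32422e-05 = 21531.307 LSBs.
round(21531.307) = 21531.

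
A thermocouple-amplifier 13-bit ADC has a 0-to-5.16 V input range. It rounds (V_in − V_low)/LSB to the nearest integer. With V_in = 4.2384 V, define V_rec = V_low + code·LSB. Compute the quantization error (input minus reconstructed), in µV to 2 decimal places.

-81.45 µV

Step size: 5.16 V ÷ 2^13 = 0.630 mV.
Scaled input = 6728.8707 LSBs, so code = 6729.
Reconstructed: 4.2384814 V.
V_in − V_rec = -8.14453e-05 V = -81.45 µV.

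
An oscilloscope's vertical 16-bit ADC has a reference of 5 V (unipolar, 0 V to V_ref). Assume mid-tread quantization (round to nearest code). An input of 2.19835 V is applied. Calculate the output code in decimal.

code 28814

LSB = 5 V / 65536 = 76.29 µV.
(2.19835 − 0) / 7.62939e-05 = 28814.213 LSBs.
round(28814.213) = 28814.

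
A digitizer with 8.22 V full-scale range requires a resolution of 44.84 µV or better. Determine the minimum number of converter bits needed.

Number of steps required ≥ 8.22 V / 44.84 µV = 183318.47.
Need 2^N ≥ 183318.47; 2^17 = 131072, 2^18 = 262144.
Minimum N = 18.

18 bits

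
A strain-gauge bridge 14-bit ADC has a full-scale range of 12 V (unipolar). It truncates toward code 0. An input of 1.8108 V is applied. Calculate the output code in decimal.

code 2472

With 16384 levels over 12 V, one step is 0.732 mV.
(1.8108 − 0) / 0.000732422 = 2472.346 LSBs.
So the output code is 2472.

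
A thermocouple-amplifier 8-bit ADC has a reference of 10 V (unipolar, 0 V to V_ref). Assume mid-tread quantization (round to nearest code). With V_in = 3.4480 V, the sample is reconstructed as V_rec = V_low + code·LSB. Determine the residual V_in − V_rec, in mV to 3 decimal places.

10.500 mV

One LSB is 10 V / 256 = 39.062 mV.
(V_in − V_low)/LSB = (3.4480 − 0)/0.0390625 = 88.2688 → code 88 (round).
Reconstructed: 3.4375 V.
Error = 3.4480 − 3.4375 = 0.0105 V = 10.500 mV.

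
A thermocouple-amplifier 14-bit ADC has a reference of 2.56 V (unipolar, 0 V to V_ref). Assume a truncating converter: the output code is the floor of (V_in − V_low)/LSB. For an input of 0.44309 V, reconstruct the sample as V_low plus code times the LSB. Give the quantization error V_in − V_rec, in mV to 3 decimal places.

0.121 mV

Step size: 2.56 V ÷ 2^14 = 156.25 µV.
Scaled input = 2835.7760 LSBs, so code = 2835.
Reconstructed: 0.44296875 V.
Error = 0.44309 − 0.44296875 = 0.00012125 V = 0.121 mV.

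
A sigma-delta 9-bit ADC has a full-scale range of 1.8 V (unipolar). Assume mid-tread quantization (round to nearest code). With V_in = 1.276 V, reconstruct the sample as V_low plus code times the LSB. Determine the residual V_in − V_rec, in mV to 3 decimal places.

Step size: 1.8 V ÷ 2^9 = 3.516 mV.
(V_in − V_low)/LSB = (1.276 − 0)/0.00351563 = 362.9511 → code 363 (round).
Code 363 maps back to 0 + 363×0.00351563 V = 1.2761719 V.
V_in − V_rec = -0.000171875 V = -0.172 mV.

-0.172 mV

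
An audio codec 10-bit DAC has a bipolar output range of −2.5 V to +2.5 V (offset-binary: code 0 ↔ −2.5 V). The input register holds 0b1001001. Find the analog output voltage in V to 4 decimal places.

-2.1436 V

LSB = 5 V / 2^10 = 4.883 mV.
Code 0b1001001 = 73 decimal.
V_out = (−2.5) + 73 × 0.00488281 V = -2.14355 V.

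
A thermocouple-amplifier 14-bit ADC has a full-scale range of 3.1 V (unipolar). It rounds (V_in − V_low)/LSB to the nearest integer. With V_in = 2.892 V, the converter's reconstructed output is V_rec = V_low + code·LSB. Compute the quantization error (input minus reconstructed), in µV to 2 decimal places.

LSB = 3.1/2^14 = 189.21 µV.
(V_in − V_low)/LSB = (2.892 − 0)/0.000189209 = 15284.6865 → code 15285 (round).
V_rec = 0 + 15285·0.000189209 = 2.8920593 V.
Error = 2.892 − 2.8920593 = -5.93262e-05 V = -59.33 µV.

-59.33 µV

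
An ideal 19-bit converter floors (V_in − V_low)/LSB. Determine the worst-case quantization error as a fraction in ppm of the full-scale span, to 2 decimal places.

Truncating → worst-case error = 1 LSB = V_FS/2^19, so 1e+06/524288 = 1.90735 ppm of full scale.

1.91 ppm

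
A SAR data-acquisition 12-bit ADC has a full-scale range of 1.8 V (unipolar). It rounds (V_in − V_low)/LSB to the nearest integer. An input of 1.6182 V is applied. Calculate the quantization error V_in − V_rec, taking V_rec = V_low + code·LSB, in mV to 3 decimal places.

LSB = 1.8/2^12 = 439.45 µV.
Scaled input = 3682.3040 LSBs, so code = 3682.
Reconstructed: 1.6180664 V.
V_in − V_rec = 0.000133594 V = 0.134 mV.

0.134 mV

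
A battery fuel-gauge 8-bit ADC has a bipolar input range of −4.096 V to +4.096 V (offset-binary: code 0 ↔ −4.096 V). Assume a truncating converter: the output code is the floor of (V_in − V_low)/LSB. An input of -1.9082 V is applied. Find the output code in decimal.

code 68

With 256 levels over 8.192 V, one step is 32.000 mV.
(-1.9082 − (−4.096)) / 0.032 = 68.369 LSBs.
⌊·⌋(68.369) = 68.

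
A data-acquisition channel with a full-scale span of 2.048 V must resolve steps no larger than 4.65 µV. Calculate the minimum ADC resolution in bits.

19 bits

Number of steps required ≥ 2.048 V / 4.65 µV = 440430.11.
Need 2^N ≥ 440430.11; 2^18 = 262144, 2^19 = 524288.
Minimum N = 19.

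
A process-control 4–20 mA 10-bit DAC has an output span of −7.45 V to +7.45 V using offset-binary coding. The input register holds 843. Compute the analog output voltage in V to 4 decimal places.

4.8163 V

LSB = 14.9 V / 2^10 = 14.551 mV.
V_out = (−7.45) + 843 × 0.0145508 V = 4.81631 V.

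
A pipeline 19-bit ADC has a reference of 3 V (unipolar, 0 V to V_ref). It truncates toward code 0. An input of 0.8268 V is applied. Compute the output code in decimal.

With 524288 levels over 3 V, one step is 5.72 µV.
(0.8268 − 0) / 5.72205e-06 = 144493.773 LSBs.
Floor → code 144493.

code 144493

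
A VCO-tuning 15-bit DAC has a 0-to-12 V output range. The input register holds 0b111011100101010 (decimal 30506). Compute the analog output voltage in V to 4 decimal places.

11.1716 V

LSB = 12 V / 2^15 = 366.21 µV.
Code 0b111011100101010 = 30506 decimal.
V_out = 0 + 30506 × 0.000366211 V = 11.1716 V.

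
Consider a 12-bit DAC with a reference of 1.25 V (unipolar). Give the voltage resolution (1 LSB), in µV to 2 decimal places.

305.18 µV

Full-scale span = 1.25 V.
LSB = 1.25 / 2^12 = 1.25 / 4096 = 0.000305176 V = 305.18 µV.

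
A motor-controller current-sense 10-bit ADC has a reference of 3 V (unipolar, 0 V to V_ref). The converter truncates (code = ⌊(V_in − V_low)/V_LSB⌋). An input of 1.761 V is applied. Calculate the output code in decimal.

code 601

With 1024 levels over 3 V, one step is 2.930 mV.
(1.761 − 0) / 0.00292969 = 601.088 LSBs.
So the output code is 601.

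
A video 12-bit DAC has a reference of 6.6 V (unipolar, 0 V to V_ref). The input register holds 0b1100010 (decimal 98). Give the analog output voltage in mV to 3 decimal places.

LSB = 6.6 V / 2^12 = 1.611 mV.
Code 0b1100010 = 98 decimal.
V_out = 0 + 98 × 0.00161133 V = 0.15791 V.
= 157.910 mV.

157.910 mV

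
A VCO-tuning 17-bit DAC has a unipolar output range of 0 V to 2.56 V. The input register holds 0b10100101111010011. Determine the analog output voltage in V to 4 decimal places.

1.6591 V

LSB = 2.56 V / 2^17 = 19.53 µV.
Code 0b10100101111010011 = 84947 decimal.
V_out = 0 + 84947 × 1.95313e-05 V = 1.65912 V.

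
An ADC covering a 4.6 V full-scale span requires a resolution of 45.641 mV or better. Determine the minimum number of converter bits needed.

7 bits

Number of steps required ≥ 4.6 V / 45.641 mV = 100.79.
Need 2^N ≥ 100.79; 2^6 = 64, 2^7 = 128.
Minimum N = 7.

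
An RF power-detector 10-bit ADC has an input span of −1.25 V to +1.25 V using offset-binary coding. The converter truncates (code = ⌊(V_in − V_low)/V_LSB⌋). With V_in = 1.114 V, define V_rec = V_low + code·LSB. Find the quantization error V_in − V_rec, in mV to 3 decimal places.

One LSB is 2.5 V / 1024 = 2.441 mV.
(V_in − V_low)/LSB = (1.114 − (−1.25))/0.00244141 = 968.2944 → code 968 (floor).
V_rec = (−1.25) + 968·0.00244141 = 1.1132812 V.
V_in − V_rec = 0.00071875 V = 0.719 mV.

0.719 mV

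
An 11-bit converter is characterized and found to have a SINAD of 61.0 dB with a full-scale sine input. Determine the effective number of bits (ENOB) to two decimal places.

9.84 bits

ENOB = (SINAD − 1.76) / 6.02 = (61.0 − 1.76)/6.02 = 9.841.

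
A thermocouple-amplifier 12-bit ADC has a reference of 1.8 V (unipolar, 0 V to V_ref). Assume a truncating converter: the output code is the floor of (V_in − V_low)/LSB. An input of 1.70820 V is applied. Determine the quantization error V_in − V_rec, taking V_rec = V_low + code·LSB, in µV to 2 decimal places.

Step size: 1.8 V ÷ 2^12 = 439.45 µV.
Scaled input = 3887.1040 LSBs, so code = 3887.
Code 3887 maps back to 0 + 3887×0.000439453 V = 1.7081543 V.
V_in − V_rec = 4.57031e-05 V = 45.70 µV.

45.70 µV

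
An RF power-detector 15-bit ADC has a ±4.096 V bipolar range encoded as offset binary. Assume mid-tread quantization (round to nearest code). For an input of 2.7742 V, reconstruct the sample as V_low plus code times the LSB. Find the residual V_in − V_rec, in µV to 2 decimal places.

Step size: 8.192 V ÷ 2^15 = 250.00 µV.
Scaled input = 27480.8000 LSBs, so code = 27481.
Code 27481 maps back to (−4.096) + 27481×0.00025 V = 2.77425 V.
Error = 2.7742 − 2.77425 = -5e-05 V = -50.00 µV.

-50.00 µV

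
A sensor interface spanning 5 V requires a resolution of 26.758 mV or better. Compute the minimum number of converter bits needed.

Number of steps required ≥ 5 V / 26.758 mV = 186.86.
Need 2^N ≥ 186.86; 2^7 = 128, 2^8 = 256.
Minimum N = 8.

8 bits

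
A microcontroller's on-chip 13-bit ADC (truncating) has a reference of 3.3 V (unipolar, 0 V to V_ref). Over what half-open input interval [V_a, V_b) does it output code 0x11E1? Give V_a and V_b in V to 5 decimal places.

[1.84376 V, 1.84417 V)

LSB = 3.3/2^13 = 402.83 µV.
Code 0x11E1 = 4577 decimal.
V_a = V_low + 4577·LSB = 1.84376 V; V_b = V_low + 4578·LSB = 1.84417 V.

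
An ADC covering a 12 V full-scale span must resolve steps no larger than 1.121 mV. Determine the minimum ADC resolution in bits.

14 bits

Number of steps required ≥ 12 V / 1.121 mV = 10704.73.
Need 2^N ≥ 10704.73; 2^13 = 8192, 2^14 = 16384.
Minimum N = 14.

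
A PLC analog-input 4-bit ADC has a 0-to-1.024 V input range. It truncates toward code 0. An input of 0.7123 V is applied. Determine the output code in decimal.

Full-scale span = 1.024 V; LSB = 1.024/2^4 = 64.000 mV.
(0.7123 − 0) / 0.064 = 11.130 LSBs.
⌊·⌋(11.130) = 11.

code 11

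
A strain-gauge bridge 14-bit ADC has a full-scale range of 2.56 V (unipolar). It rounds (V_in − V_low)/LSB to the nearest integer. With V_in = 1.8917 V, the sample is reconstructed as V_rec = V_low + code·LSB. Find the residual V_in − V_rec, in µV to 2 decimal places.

LSB = 2.56/2^14 = 156.25 µV.
(V_in − V_low)/LSB = (1.8917 − 0)/0.00015625 = 12106.8800 → code 12107 (round).
V_rec = 0 + 12107·0.00015625 = 1.8917187 V.
V_in − V_rec = -1.875e-05 V = -18.75 µV.

-18.75 µV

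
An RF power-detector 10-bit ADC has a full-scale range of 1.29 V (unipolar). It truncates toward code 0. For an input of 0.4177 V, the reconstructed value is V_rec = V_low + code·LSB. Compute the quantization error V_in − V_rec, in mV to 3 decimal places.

0.718 mV

One LSB is 1.29 V / 1024 = 1.260 mV.
(V_in − V_low)/LSB = (0.4177 − 0)/0.00125977 = 331.5696 → code 331 (floor).
V_rec = 0 + 331·0.00125977 = 0.41698242 V.
Difference: 0.000717578 V → 0.718 mV.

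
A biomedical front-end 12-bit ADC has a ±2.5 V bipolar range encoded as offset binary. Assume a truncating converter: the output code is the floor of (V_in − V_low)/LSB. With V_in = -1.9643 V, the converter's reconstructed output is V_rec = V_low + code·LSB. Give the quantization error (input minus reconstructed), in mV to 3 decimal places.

LSB = 5/2^12 = 1.221 mV.
(-1.9643 − (−2.5))/0.0012207 = 438.8454; ⌊·⌋ gives code 438.
V_rec = (−2.5) + 438·0.0012207 = -1.965332 V.
Difference: 0.00103203 V → 1.032 mV.

1.032 mV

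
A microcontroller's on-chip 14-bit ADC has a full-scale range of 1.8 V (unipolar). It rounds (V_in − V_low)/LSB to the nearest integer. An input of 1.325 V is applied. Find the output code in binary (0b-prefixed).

code 0b10111100011100 (decimal 12060)

Full-scale span = 1.8 V; LSB = 1.8/2^14 = 109.86 µV.
(1.325 − 0) / 0.000109863 = 12060.444 LSBs.
So the output code is 12060.
In binary (0b-prefixed): 0b10111100011100.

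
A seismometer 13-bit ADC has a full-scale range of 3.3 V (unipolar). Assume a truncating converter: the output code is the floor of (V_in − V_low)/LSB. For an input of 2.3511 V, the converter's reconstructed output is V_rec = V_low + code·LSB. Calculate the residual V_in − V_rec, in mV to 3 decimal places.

LSB = 3.3/2^13 = 402.83 µV.
(2.3511 − 0)/0.000402832 = 5836.4276; ⌊·⌋ gives code 5836.
Code 5836 maps back to 0 + 5836×0.000402832 V = 2.3509277 V.
Difference: 0.000172266 V → 0.172 mV.

0.172 mV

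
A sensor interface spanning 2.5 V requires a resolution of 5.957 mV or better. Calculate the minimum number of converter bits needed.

9 bits

Number of steps required ≥ 2.5 V / 5.957 mV = 419.67.
Need 2^N ≥ 419.67; 2^8 = 256, 2^9 = 512.
Minimum N = 9.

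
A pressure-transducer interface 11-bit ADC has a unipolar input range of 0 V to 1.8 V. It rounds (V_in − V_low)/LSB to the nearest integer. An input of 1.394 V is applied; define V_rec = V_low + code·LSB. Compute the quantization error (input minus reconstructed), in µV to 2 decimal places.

54.69 µV

LSB = 1.8/2^11 = 0.879 mV.
(V_in − V_low)/LSB = (1.394 − 0)/0.000878906 = 1586.0622 → code 1586 (round).
V_rec = 0 + 1586·0.000878906 = 1.3939453 V.
V_in − V_rec = 5.46875e-05 V = 54.69 µV.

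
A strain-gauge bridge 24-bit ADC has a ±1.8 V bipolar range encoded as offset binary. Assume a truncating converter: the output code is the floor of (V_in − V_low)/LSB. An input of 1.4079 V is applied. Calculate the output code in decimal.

code 14949897

LSB = 3.6 V / 16777216 = 0.21 µV.
Input sits at 14949897.557 steps above V_low.
⌊·⌋(14949897.557) = 14949897.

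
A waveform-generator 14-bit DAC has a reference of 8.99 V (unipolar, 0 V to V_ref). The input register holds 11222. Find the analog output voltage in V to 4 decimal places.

6.1576 V

LSB = 8.99 V / 2^14 = 0.549 mV.
V_out = 0 + 11222 × 0.000548706 V = 6.15758 V.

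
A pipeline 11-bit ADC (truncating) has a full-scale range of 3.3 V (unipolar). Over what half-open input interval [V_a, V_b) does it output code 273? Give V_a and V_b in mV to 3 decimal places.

[439.893 mV, 441.504 mV)

LSB = 3.3/2^11 = 1.611 mV.
V_a = V_low + 273·LSB = 0.439893 V; V_b = V_low + 274·LSB = 0.441504 V.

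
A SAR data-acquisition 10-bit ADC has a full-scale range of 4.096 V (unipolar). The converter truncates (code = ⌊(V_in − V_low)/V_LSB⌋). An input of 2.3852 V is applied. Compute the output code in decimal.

Full-scale span = 4.096 V; LSB = 4.096/2^10 = 4.000 mV.
(V_in − V_low)/LSB = (2.3852 − 0) / 0.004 = 596.300.
So the output code is 596.

code 596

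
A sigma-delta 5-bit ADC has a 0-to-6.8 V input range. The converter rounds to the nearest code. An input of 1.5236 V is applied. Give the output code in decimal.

LSB = 6.8 V / 32 = 212.500 mV.
Input sits at 7.170 steps above V_low.
Round → code 7.

code 7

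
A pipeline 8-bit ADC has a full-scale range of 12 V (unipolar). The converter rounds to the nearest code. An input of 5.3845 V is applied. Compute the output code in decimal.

code 115

With 256 levels over 12 V, one step is 46.875 mV.
(V_in − V_low)/LSB = (5.3845 − 0) / 0.046875 = 114.869.
round(114.869) = 115.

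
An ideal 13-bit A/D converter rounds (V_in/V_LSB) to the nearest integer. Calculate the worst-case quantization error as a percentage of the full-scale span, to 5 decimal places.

Rounding → worst-case error = ½ LSB = V_FS/2^14, so 100/16384 = 0.00610352 % of full scale.

0.00610 %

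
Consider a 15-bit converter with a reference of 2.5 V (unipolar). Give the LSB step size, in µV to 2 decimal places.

76.29 µV

Full-scale span = 2.5 V.
LSB = 2.5 / 2^15 = 2.5 / 32768 = 7.62939e-05 V = 76.29 µV.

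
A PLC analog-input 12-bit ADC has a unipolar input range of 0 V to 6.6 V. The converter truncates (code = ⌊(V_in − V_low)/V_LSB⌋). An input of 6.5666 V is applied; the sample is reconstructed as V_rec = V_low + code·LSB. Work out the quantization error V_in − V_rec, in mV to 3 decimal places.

0.438 mV

Step size: 6.6 V ÷ 2^12 = 1.611 mV.
(V_in − V_low)/LSB = (6.5666 − 0)/0.00161133 = 4075.2718 → code 4075 (floor).
Code 4075 maps back to 0 + 4075×0.00161133 V = 6.5661621 V.
V_in − V_rec = 0.000437891 V = 0.438 mV.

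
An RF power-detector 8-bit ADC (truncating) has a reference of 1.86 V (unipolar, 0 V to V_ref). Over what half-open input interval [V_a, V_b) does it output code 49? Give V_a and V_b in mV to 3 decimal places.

LSB = 1.86/2^8 = 7.266 mV.
V_a = V_low + 49·LSB = 0.356016 V; V_b = V_low + 50·LSB = 0.363281 V.

[356.016 mV, 363.281 mV)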